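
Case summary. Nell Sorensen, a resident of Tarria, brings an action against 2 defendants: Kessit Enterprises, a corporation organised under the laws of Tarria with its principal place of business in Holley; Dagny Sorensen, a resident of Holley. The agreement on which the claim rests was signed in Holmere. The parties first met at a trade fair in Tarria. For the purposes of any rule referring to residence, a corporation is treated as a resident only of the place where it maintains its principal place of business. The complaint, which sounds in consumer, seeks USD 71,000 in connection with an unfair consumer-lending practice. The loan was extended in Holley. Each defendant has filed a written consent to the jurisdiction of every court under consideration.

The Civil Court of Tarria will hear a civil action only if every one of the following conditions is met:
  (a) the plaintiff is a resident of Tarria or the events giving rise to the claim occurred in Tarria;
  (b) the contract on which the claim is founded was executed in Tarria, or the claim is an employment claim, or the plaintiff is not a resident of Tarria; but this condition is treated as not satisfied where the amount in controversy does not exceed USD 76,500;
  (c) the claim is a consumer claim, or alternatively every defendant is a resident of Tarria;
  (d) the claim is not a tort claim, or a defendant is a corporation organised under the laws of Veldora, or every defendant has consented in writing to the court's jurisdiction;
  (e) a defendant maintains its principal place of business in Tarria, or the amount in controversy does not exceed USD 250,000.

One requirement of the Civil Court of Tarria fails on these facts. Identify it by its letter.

The Civil Court of Tarria:
  (a) The plaintiff resides in Tarria — that alternative is enough. Condition met.
  (b) The contract was executed in Holmere, not Tarria; the claim is a consumer claim, not an employment claim; the plaintiff resides in Tarria — every alternative fails. Not satisfied.
  (c) The claim is a consumer claim — that alternative is enough. Condition met.
  (d) The claim is a consumer claim, not a tort claim — that alternative is enough. Satisfied.
  (e) The amount in controversy is 71,000 dollars, within the 250,000 dollars ceiling — that alternative is enough. Met.
Only condition (b) fails.

(b)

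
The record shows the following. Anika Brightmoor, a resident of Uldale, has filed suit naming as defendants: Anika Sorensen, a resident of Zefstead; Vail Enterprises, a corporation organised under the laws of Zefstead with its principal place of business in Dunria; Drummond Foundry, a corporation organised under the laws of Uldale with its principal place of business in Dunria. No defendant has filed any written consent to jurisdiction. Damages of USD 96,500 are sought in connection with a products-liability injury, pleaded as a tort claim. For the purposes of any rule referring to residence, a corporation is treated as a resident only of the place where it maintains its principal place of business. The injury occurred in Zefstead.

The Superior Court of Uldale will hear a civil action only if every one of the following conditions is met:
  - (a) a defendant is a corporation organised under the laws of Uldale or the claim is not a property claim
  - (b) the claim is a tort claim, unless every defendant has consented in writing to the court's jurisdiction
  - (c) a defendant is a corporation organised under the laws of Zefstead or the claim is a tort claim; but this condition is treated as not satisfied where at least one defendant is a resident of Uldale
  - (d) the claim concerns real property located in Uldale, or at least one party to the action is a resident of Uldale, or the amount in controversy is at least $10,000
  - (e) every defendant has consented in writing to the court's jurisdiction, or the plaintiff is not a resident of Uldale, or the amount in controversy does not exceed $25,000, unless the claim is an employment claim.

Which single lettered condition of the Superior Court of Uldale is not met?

(e)

The Superior Court of Uldale:
  (a) Drummond Foundry is organised under the laws of Uldale, so one alternative holds. Condition met.
  (b) The claim is a tort claim. Met.
  (c) Vail Enterprises is organised under the laws of Zefstead, which satisfies one of the alternatives. The exception is not triggered, since no defendant resides in Uldale (they reside in Zefstead, Dunria, Dunria). Met.
  (d) Anika Brightmoor resides in Uldale — that alternative is enough. Met.
  (e) No such written consent has been filed; the plaintiff resides in Uldale; the amount in controversy is 96,500 dollars, above the 25,000 dollars ceiling — every alternative fails. The proviso offers no rescue either, since the claim is a tort claim, not an employment claim. Not met.
Only condition (e) fails.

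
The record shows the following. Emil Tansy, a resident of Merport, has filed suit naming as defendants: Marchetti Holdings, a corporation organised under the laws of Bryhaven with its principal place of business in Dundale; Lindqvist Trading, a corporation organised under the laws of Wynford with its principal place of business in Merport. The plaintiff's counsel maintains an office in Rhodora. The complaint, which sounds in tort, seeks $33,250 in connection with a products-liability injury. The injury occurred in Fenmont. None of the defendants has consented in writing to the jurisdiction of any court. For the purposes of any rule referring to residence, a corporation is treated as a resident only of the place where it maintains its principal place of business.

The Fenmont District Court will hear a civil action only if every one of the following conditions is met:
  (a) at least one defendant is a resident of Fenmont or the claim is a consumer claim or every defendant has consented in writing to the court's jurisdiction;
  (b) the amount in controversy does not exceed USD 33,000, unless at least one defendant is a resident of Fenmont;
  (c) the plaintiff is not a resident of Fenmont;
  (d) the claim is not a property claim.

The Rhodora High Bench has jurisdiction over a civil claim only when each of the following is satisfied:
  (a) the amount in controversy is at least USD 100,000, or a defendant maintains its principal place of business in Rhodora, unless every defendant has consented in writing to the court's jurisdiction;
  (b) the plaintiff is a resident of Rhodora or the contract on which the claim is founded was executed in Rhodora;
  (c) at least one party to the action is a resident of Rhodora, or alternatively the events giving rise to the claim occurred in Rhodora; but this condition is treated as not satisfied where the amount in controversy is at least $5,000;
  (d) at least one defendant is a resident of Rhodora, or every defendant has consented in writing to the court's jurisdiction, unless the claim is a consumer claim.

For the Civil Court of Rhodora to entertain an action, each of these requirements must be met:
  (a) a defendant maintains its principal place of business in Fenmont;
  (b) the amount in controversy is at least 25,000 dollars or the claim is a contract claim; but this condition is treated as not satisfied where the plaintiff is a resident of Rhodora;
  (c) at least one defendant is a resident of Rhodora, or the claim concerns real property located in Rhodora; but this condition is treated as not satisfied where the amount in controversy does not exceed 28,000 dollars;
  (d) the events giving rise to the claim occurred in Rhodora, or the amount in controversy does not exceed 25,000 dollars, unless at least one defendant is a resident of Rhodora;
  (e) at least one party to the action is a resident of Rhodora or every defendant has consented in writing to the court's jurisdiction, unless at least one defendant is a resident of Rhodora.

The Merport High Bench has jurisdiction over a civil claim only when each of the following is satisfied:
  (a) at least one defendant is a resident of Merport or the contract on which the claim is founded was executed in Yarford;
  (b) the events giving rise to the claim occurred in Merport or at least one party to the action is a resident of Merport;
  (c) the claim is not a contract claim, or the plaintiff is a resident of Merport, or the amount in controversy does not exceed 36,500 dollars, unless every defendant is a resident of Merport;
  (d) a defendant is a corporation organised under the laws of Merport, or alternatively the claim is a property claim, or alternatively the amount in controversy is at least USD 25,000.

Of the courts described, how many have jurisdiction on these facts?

The Fenmont District Court:
  (a) No defendant resides in Fenmont (they reside in Dundale, Merport); the claim is a tort claim, not a consumer claim; no such written consent has been filed — none of the alternatives is met. Condition not met.
  (b) The amount in controversy is USD 33,250, above the $33,000 ceiling. Nor does the 'unless' clause help: no defendant resides in Fenmont (they reside in Dundale, Merport). Not met.
  (c) The plaintiff resides in Merport, which is not Fenmont. Met.
  (d) The claim is a tort claim, not a property claim. Satisfied.
  → At least one condition fails; no jurisdiction.
The Rhodora High Bench:
  (a) The amount in controversy is 33,250 dollars, below the 100,000 dollars floor; the corporate defendant(s) have their principal place of business in Dundale, Merport, not Rhodora — no alternative holds. And no such written consent has been filed, so the proviso does not save it. Fails.
  (b) The plaintiff resides in Merport, not Rhodora; no contract (and hence no place of execution) is alleged — none of the alternatives is met. Not met.
  (c) No party resides in Rhodora; the operative events occurred in Fenmont, not Rhodora — none of the alternatives is met. Fails.
  (d) No defendant resides in Rhodora (they reside in Dundale, Merport); no such written consent has been filed — none of the alternatives is met. Nor does the 'unless' clause help: the claim is a tort claim, not a consumer claim. Not satisfied.
  → The court lacks jurisdiction.
The Civil Court of Rhodora:
  (a) The corporate defendant(s) have their principal place of business in Dundale, Merport, not Fenmont. Not met.
  (b) The amount in controversy is USD 33,250, which meets the USD 25,000 floor, which satisfies one of the alternatives. The exception is not triggered, since the plaintiff resides in Merport, not Rhodora. Met.
  (c) No defendant resides in Rhodora (they reside in Dundale, Merport); the claim does not concern real property — no alternative holds. Not met.
  (d) The operative events occurred in Fenmont, not Rhodora; the amount in controversy is 33,250 dollars, above the 25,000 dollars ceiling — no alternative holds. The proviso offers no rescue either, since no defendant resides in Rhodora (they reside in Dundale, Merport). Not satisfied.
  (e) No party resides in Rhodora; no such written consent has been filed — none of the alternatives is met. And no defendant resides in Rhodora (they reside in Dundale, Merport), so the proviso does not save it. Fails.
  → Not every requirement is met — no jurisdiction.
The Merport High Bench:
  (a) Lindqvist Trading resides in Merport, so one alternative holds. Condition met.
  (b) Emil Tansy resides in Merport — that alternative is enough. Condition met.
  (c) The claim is a tort claim, not a contract claim, which satisfies one of the alternatives. Condition met.
  (d) The amount in controversy is $33,250, which meets the $25,000 floor, so this disjunct is met. Condition met.
  → Jurisdiction lies.
Courts with jurisdiction: the Merport High Bench — 1 in total.

1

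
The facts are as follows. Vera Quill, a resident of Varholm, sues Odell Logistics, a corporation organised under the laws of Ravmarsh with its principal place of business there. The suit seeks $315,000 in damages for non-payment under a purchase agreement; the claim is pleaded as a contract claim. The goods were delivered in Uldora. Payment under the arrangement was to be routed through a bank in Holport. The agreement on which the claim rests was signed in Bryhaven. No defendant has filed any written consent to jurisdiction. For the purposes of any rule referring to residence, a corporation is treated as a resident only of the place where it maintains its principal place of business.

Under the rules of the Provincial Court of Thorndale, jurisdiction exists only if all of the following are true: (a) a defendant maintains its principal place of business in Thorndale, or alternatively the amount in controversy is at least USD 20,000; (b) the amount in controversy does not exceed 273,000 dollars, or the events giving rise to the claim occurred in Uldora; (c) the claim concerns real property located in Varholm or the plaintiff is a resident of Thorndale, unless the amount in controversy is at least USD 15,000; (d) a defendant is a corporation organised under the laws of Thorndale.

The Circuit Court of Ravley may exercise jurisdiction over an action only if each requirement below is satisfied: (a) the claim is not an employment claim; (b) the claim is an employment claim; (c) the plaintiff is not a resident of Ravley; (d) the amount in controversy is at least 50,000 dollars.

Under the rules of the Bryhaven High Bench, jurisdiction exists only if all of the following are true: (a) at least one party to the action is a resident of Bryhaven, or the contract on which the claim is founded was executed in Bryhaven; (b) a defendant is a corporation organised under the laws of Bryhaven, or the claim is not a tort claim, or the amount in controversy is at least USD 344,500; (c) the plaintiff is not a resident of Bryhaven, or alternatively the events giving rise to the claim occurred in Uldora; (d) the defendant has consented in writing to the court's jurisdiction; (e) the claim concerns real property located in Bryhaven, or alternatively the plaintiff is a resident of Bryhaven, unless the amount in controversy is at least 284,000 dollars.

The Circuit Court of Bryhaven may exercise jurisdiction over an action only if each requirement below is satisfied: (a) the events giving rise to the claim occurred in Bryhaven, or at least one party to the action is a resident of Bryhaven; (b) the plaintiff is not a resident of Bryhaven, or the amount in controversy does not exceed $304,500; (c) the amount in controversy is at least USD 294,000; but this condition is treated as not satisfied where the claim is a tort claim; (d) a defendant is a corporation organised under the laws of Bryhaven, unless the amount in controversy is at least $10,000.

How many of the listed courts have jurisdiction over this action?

0

The Provincial Court of Thorndale:
  (a) The amount in controversy is 315,000 dollars, which meets the 20,000 dollars floor, which satisfies one of the alternatives. Satisfied.
  (b) The operative events occurred in Uldora, so this disjunct is met. Condition met.
  (c) The claim does not concern real property; the plaintiff resides in Varholm, not Thorndale — no alternative holds. The proviso rescues it, though: the amount in controversy is $315,000, which meets the USD 15,000 floor. Condition met.
  (d) The corporate defendant(s) are organised in Ravmarsh, not Thorndale. Condition not met.
  → At least one condition fails; no jurisdiction.
The Circuit Court of Ravley:
  (a) The claim is a contract claim, not an employment claim. Met.
  (b) The claim is a contract claim, not an employment claim. Not met.
  (c) The plaintiff resides in Varholm, which is not Ravley. Condition met.
  (d) The amount in controversy is USD 315,000, which meets the USD 50,000 floor. Met.
  → At least one condition fails; no jurisdiction.
The Bryhaven High Bench:
  (a) The contract was executed in Bryhaven, which satisfies one of the alternatives. Satisfied.
  (b) The claim is a contract claim, not a tort claim — that alternative is enough. Met.
  (c) The plaintiff resides in Varholm, which is not Bryhaven, so one alternative holds. Met.
  (d) No such written consent has been filed. Condition not met.
  (e) The claim does not concern real property; the plaintiff resides in Varholm, not Bryhaven — no alternative holds. The proviso rescues it, though: the amount in controversy is USD 315,000, which meets the USD 284,000 floor. Met.
  → No jurisdiction.
The Circuit Court of Bryhaven:
  (a) The operative events occurred in Uldora, not Bryhaven; no party resides in Bryhaven — every alternative fails. Not satisfied.
  (b) The plaintiff resides in Varholm, which is not Bryhaven, so one alternative holds. Satisfied.
  (c) The amount in controversy is 315,000 dollars, which meets the USD 294,000 floor. The exception is not triggered, since the claim is a contract claim, not a tort claim. Condition met.
  (d) The corporate defendant(s) are organised in Ravmarsh, not Bryhaven. The proviso rescues it, though: the amount in controversy is USD 315,000, which meets the USD 10,000 floor. Condition met.
  → The court lacks jurisdiction.
No court satisfies all of its conditions.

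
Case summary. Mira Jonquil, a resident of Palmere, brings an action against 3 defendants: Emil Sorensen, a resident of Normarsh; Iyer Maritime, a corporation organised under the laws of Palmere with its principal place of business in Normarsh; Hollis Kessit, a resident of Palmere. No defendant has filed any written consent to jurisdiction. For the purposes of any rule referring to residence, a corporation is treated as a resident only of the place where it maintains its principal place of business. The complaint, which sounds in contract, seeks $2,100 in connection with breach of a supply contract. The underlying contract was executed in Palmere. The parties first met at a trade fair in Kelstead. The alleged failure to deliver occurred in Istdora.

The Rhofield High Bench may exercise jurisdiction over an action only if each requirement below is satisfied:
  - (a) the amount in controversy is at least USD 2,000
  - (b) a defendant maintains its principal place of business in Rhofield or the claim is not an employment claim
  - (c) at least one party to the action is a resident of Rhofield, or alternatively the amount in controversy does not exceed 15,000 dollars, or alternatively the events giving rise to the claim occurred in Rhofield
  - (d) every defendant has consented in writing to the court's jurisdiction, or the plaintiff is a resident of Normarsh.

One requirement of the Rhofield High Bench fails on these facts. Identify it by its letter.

(d)

The Rhofield High Bench:
  (a) The amount in controversy is $2,100, which meets the $2,000 floor. Satisfied.
  (b) The claim is a contract claim, not an employment claim — that alternative is enough. Met.
  (c) The amount in controversy is $2,100, within the USD 15,000 ceiling, so one alternative holds. Condition met.
  (d) No such written consent has been filed; the plaintiff resides in Palmere, not Normarsh — every alternative fails. Condition not met.
Only condition (d) fails.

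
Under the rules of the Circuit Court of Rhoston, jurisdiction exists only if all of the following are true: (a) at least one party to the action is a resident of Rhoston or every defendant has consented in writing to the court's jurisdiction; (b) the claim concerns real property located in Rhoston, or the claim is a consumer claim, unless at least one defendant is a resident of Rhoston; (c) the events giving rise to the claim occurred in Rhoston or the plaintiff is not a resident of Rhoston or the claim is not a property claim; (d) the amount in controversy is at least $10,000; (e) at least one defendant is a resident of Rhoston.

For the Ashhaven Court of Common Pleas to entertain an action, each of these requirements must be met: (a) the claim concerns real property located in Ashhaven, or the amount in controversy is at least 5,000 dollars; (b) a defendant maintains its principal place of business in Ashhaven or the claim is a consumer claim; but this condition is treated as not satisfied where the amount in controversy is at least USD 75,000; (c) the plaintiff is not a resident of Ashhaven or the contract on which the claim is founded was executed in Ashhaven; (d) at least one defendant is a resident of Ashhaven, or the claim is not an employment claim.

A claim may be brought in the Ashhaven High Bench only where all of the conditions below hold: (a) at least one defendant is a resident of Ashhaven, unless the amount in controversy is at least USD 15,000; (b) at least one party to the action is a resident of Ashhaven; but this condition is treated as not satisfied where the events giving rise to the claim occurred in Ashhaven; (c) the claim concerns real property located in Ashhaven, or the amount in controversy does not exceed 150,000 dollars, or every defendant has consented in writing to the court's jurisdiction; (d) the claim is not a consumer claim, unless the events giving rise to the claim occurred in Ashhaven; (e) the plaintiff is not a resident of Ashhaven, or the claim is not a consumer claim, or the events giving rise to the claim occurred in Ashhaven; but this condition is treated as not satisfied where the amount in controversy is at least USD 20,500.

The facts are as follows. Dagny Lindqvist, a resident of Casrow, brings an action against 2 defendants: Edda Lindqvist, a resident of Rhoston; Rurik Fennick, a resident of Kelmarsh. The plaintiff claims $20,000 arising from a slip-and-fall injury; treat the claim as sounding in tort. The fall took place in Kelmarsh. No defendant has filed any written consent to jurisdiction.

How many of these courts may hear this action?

1

The Circuit Court of Rhoston:
  (a) Edda Lindqvist resides in Rhoston, so one alternative holds. Satisfied.
  (b) The claim does not concern real property; the claim is a tort claim, not a consumer claim — no alternative holds. However, Edda Lindqvist resides in Rhoston, so the 'unless' proviso supplies this condition. Condition met.
  (c) The plaintiff resides in Casrow, which is not Rhoston — that alternative is enough. Condition met.
  (d) The amount in controversy is 20,000 dollars, which meets the USD 10,000 floor. Met.
  (e) Edda Lindqvist resides in Rhoston. Condition met.
  → Every requirement is satisfied — jurisdiction.
The Ashhaven Court of Common Pleas:
  (a) The amount in controversy is $20,000, which meets the $5,000 floor, so this disjunct is met. Met.
  (b) No defendant is a corporation; the claim is a tort claim, not a consumer claim — none of the alternatives is met. Condition not met.
  (c) The plaintiff resides in Casrow, which is not Ashhaven, so one alternative holds. Met.
  (d) The claim is a tort claim, not an employment claim, so one alternative holds. Met.
  → At least one condition fails; no jurisdiction.
The Ashhaven High Bench:
  (a) No defendant resides in Ashhaven (they reside in Rhoston, Kelmarsh). But the amount in controversy is USD 20,000, which meets the USD 15,000 floor, and the 'unless' clause therefore excuses the requirement. Satisfied.
  (b) No party resides in Ashhaven. Not satisfied.
  (c) The amount in controversy is $20,000, within the $150,000 ceiling, so this disjunct is met. Satisfied.
  (d) The claim is a tort claim, not a consumer claim. Condition met.
  (e) The plaintiff resides in Casrow, which is not Ashhaven — that alternative is enough. The exception is not triggered, since the amount in controversy is USD 20,000, below the 20,500 dollars floor. Met.
  → No jurisdiction.
Courts with jurisdiction: the Circuit Court of Rhoston — 1 in total.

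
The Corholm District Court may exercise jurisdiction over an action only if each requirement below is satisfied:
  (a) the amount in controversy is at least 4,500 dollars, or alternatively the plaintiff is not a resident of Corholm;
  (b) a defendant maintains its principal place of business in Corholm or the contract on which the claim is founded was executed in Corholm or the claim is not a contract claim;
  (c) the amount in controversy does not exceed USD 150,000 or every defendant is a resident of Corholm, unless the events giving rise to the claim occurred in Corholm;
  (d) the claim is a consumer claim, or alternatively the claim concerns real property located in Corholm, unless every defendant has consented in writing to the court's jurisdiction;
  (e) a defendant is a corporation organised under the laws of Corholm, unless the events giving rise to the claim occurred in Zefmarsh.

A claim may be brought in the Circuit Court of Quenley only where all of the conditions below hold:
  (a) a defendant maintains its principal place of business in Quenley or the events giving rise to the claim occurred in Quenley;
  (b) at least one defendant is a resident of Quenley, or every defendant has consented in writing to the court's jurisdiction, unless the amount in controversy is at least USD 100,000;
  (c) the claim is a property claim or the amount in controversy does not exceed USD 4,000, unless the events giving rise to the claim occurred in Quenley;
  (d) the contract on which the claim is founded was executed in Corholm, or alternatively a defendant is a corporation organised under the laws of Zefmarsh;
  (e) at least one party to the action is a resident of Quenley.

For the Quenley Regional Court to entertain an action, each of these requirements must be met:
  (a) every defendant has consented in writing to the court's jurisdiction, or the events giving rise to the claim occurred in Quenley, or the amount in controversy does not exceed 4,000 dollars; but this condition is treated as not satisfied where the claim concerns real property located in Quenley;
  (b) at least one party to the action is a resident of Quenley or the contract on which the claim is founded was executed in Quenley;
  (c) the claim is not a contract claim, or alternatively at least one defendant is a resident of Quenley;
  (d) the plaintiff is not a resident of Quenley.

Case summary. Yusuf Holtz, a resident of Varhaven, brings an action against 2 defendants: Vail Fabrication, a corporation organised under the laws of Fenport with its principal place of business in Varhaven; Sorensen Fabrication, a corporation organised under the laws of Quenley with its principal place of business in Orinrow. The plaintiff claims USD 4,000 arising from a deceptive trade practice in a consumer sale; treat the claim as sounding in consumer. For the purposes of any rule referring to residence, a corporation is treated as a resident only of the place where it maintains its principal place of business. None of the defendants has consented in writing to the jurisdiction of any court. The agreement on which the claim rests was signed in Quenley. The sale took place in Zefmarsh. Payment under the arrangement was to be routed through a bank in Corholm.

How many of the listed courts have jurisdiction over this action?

2

The Corholm District Court:
  (a) The plaintiff resides in Varhaven, which is not Corholm — that alternative is enough. Met.
  (b) The claim is a consumer claim, not a contract claim, so one alternative holds. Condition met.
  (c) The amount in controversy is $4,000, within the 150,000 dollars ceiling — that alternative is enough. Met.
  (d) The claim is a consumer claim — that alternative is enough. Satisfied.
  (e) The corporate defendant(s) are organised in Fenport, Quenley, not Corholm. The proviso rescues it, though: the operative events occurred in Zefmarsh. Met.
  → Every requirement is satisfied — jurisdiction.
The Circuit Court of Quenley:
  (a) The corporate defendant(s) have their principal place of business in Orinrow, Varhaven, not Quenley; the operative events occurred in Zefmarsh, not Quenley — no alternative holds. Condition not met.
  (b) No defendant resides in Quenley (they reside in Varhaven, Orinrow); no such written consent has been filed — none of the alternatives is met. Nor does the 'unless' clause help: the amount in controversy is $4,000, below the $100,000 floor. Not satisfied.
  (c) The amount in controversy is USD 4,000, within the USD 4,000 ceiling, so this disjunct is met. Satisfied.
  (d) The contract was executed in Quenley, not Corholm; the corporate defendant(s) are organised in Fenport, Quenley, not Zefmarsh — every alternative fails. Condition not met.
  (e) No party resides in Quenley. Not met.
  → At least one condition fails; no jurisdiction.
The Quenley Regional Court:
  (a) The amount in controversy is 4,000 dollars, within the 4,000 dollars ceiling, which satisfies one of the alternatives. The carve-out does not apply: the claim does not concern real property. Satisfied.
  (b) The contract was executed in Quenley — that alternative is enough. Condition met.
  (c) The claim is a consumer claim, not a contract claim, so one alternative holds. Satisfied.
  (d) The plaintiff resides in Varhaven, which is not Quenley. Satisfied.
  → Every requirement is satisfied — jurisdiction.
Courts with jurisdiction: the Corholm District Court, the Quenley Regional Court — 2 in total.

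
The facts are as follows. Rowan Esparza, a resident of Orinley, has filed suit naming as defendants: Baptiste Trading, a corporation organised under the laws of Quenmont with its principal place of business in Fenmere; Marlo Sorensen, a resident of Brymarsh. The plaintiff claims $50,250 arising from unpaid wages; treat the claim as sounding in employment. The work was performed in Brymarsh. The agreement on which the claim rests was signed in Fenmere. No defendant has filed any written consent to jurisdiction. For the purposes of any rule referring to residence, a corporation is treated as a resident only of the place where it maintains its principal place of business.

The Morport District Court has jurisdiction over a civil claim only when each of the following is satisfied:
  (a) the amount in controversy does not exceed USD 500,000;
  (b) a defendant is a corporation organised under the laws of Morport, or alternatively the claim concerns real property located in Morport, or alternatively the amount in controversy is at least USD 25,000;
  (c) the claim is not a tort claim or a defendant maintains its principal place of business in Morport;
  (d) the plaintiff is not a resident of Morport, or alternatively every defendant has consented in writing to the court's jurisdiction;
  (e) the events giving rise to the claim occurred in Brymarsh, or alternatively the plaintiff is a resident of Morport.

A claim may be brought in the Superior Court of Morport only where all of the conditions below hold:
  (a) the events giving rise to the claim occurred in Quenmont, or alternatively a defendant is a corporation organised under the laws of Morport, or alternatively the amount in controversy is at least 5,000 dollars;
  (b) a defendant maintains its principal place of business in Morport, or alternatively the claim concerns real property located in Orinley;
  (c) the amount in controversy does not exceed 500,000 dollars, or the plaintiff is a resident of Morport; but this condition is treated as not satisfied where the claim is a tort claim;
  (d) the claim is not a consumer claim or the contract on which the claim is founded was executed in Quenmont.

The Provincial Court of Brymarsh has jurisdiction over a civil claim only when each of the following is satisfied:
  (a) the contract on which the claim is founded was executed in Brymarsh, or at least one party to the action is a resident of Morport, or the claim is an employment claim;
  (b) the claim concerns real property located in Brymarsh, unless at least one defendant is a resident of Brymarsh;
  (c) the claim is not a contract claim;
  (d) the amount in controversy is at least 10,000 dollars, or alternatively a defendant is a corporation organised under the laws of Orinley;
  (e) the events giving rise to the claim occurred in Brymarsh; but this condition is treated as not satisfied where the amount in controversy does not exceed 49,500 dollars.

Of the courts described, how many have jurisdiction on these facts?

2

The Morport District Court:
  (a) The amount in controversy is USD 50,250, within the 500,000 dollars ceiling. Condition met.
  (b) The amount in controversy is 50,250 dollars, which meets the $25,000 floor, so one alternative holds. Met.
  (c) The claim is an employment claim, not a tort claim, which satisfies one of the alternatives. Satisfied.
  (d) The plaintiff resides in Orinley, which is not Morport, so one alternative holds. Condition met.
  (e) The operative events occurred in Brymarsh, so this disjunct is met. Condition met.
  → Every requirement is satisfied — jurisdiction.
The Superior Court of Morport:
  (a) The amount in controversy is USD 50,250, which meets the USD 5,000 floor, so this disjunct is met. Condition met.
  (b) The corporate defendant(s) have their principal place of business in Fenmere, not Morport; the claim does not concern real property — none of the alternatives is met. Not satisfied.
  (c) The amount in controversy is 50,250 dollars, within the 500,000 dollars ceiling — that alternative is enough. And the carve-out is inapplicable — the claim is an employment claim, not a tort claim. Condition met.
  (d) The claim is an employment claim, not a consumer claim, which satisfies one of the alternatives. Condition met.
  → Not every requirement is met — no jurisdiction.
The Provincial Court of Brymarsh:
  (a) The claim is an employment claim, so one alternative holds. Condition met.
  (b) The claim does not concern real property. However, Marlo Sorensen resides in Brymarsh, so the 'unless' proviso supplies this condition. Met.
  (c) The claim is an employment claim, not a contract claim. Satisfied.
  (d) The amount in controversy is 50,250 dollars, which meets the USD 10,000 floor, so this disjunct is met. Condition met.
  (e) The operative events occurred in Brymarsh. The exception is not triggered, since the amount in controversy is USD 50,250, above the 49,500 dollars ceiling. Met.
  → The court has jurisdiction.
Courts with jurisdiction: the Morport District Court, the Provincial Court of Brymarsh — 2 in total.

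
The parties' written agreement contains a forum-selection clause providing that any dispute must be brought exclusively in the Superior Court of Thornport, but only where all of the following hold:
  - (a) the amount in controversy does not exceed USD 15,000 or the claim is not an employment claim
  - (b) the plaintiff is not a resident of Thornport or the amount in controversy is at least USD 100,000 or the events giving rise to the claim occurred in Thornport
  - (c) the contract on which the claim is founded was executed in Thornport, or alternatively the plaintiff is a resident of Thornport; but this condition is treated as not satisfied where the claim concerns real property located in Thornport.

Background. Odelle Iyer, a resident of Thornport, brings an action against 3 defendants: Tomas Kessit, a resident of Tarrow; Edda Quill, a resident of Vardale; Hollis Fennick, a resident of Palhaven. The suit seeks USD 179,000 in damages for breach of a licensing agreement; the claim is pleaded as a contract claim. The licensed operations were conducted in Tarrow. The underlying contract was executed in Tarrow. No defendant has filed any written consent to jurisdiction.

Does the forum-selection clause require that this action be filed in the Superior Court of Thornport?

The Superior Court of Thornport:
  (a) The claim is a contract claim, not an employment claim — that alternative is enough. Condition met.
  (b) The amount in controversy is $179,000, which meets the $100,000 floor — that alternative is enough. Condition met.
  (c) The plaintiff resides in Thornport, so one alternative holds. And the carve-out is inapplicable — the claim does not concern real property. Met.
  → The clause applies.

Yes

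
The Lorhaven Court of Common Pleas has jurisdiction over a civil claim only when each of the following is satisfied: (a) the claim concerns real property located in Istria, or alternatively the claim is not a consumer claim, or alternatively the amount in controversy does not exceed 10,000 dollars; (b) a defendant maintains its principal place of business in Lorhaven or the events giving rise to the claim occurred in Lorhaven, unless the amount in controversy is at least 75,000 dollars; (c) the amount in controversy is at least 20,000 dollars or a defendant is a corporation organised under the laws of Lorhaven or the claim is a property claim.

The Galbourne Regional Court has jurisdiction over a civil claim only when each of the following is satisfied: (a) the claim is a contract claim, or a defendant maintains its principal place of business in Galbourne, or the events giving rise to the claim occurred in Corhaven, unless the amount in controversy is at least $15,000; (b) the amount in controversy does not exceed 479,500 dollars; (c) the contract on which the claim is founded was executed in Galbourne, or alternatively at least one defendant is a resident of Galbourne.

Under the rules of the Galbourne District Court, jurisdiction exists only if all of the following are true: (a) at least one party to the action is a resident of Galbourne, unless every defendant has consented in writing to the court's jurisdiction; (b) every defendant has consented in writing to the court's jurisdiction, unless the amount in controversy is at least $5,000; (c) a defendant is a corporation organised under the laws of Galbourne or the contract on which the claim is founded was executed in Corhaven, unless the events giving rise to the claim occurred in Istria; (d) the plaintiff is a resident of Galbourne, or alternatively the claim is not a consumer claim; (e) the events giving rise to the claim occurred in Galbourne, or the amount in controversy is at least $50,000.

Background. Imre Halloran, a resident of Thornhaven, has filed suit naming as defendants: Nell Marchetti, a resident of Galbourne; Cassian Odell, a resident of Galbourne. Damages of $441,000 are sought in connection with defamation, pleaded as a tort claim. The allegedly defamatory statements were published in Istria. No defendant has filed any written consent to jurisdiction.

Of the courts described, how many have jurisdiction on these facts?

3

The Lorhaven Court of Common Pleas:
  (a) The claim is a tort claim, not a consumer claim, so one alternative holds. Met.
  (b) No defendant is a corporation; the operative events occurred in Istria, not Lorhaven — no alternative holds. The proviso rescues it, though: the amount in controversy is USD 441,000, which meets the USD 75,000 floor. Satisfied.
  (c) The amount in controversy is 441,000 dollars, which meets the USD 20,000 floor, so one alternative holds. Condition met.
  → Every requirement is satisfied — jurisdiction.
The Galbourne Regional Court:
  (a) The claim is a tort claim, not a contract claim; no defendant is a corporation; the operative events occurred in Istria, not Corhaven — none of the alternatives is met. The proviso rescues it, though: the amount in controversy is USD 441,000, which meets the 15,000 dollars floor. Met.
  (b) The amount in controversy is USD 441,000, within the $479,500 ceiling. Condition met.
  (c) Nell Marchetti resides in Galbourne, which satisfies one of the alternatives. Condition met.
  → Every requirement is satisfied — jurisdiction.
The Galbourne District Court:
  (a) Nell Marchetti resides in Galbourne. Satisfied.
  (b) No such written consent has been filed. The proviso rescues it, though: the amount in controversy is USD 441,000, which meets the $5,000 floor. Condition met.
  (c) No defendant is a corporation; no contract (and hence no place of execution) is alleged — no alternative holds. But the operative events occurred in Istria, and the 'unless' clause therefore excuses the requirement. Satisfied.
  (d) The claim is a tort claim, not a consumer claim — that alternative is enough. Met.
  (e) The amount in controversy is USD 441,000, which meets the USD 50,000 floor, which satisfies one of the alternatives. Condition met.
  → Jurisdiction lies.
Courts with jurisdiction: the Lorhaven Court of Common Pleas, the Galbourne Regional Court, the Galbourne District Court — 3 in total.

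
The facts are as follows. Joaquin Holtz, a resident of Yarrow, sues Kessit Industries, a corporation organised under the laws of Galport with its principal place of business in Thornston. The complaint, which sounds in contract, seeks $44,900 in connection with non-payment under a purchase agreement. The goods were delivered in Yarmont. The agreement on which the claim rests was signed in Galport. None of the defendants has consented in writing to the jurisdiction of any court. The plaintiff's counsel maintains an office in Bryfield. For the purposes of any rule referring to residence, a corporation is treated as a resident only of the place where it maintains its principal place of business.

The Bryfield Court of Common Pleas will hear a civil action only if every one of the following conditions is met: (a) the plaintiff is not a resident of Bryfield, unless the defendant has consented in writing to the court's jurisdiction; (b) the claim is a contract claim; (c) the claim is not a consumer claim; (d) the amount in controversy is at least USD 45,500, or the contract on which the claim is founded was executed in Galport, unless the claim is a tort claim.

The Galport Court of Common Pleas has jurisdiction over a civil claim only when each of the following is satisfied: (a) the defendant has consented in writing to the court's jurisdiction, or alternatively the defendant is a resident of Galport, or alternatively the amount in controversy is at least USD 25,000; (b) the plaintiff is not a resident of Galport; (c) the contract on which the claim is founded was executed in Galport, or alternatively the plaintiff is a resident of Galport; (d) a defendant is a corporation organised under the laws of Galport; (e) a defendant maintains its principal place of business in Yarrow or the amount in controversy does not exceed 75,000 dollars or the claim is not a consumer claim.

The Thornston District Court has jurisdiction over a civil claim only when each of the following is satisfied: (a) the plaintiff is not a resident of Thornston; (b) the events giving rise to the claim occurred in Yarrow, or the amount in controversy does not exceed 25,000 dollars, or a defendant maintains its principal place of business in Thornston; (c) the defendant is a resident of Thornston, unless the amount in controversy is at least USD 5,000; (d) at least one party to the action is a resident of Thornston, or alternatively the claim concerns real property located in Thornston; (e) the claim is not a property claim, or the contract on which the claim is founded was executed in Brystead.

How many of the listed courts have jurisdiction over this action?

The Bryfield Court of Common Pleas:
  (a) The plaintiff resides in Yarrow, which is not Bryfield. Satisfied.
  (b) The claim is a contract claim. Met.
  (c) The claim is a contract claim, not a consumer claim. Satisfied.
  (d) The contract was executed in Galport, so this disjunct is met. Met.
  → Jurisdiction lies.
The Galport Court of Common Pleas:
  (a) The amount in controversy is $44,900, which meets the 25,000 dollars floor, which satisfies one of the alternatives. Satisfied.
  (b) The plaintiff resides in Yarrow, which is not Galport. Condition met.
  (c) The contract was executed in Galport, so one alternative holds. Satisfied.
  (d) Kessit Industries is organised under the laws of Galport. Satisfied.
  (e) The amount in controversy is 44,900 dollars, within the 75,000 dollars ceiling, which satisfies one of the alternatives. Met.
  → Jurisdiction lies.
The Thornston District Court:
  (a) The plaintiff resides in Yarrow, which is not Thornston. Satisfied.
  (b) Kessit Industries has its principal place of business in Thornston, so one alternative holds. Satisfied.
  (c) The defendant resides in Thornston. Satisfied.
  (d) Kessit Industries resides in Thornston, so this disjunct is met. Satisfied.
  (e) The claim is a contract claim, not a property claim, so this disjunct is met. Satisfied.
  → Jurisdiction lies.
Courts with jurisdiction: the Bryfield Court of Common Pleas, the Galport Court of Common Pleas, the Thornston District Court — 3 in total.

3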